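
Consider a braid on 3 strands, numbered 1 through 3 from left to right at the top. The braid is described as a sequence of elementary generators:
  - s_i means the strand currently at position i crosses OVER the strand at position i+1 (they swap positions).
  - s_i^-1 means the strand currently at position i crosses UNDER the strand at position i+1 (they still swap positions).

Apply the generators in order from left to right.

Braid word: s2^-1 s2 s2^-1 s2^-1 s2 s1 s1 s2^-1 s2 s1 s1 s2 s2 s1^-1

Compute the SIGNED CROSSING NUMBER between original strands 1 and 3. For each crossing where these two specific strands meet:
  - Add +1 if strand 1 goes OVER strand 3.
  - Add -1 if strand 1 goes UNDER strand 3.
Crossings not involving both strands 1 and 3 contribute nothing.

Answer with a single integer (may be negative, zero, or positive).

Answer: -1

Derivation:
Gen 1: crossing 2x3. Both 1&3? no. Sum: 0
Gen 2: crossing 3x2. Both 1&3? no. Sum: 0
Gen 3: crossing 2x3. Both 1&3? no. Sum: 0
Gen 4: crossing 3x2. Both 1&3? no. Sum: 0
Gen 5: crossing 2x3. Both 1&3? no. Sum: 0
Gen 6: 1 over 3. Both 1&3? yes. Contrib: +1. Sum: 1
Gen 7: 3 over 1. Both 1&3? yes. Contrib: -1. Sum: 0
Gen 8: crossing 3x2. Both 1&3? no. Sum: 0
Gen 9: crossing 2x3. Both 1&3? no. Sum: 0
Gen 10: 1 over 3. Both 1&3? yes. Contrib: +1. Sum: 1
Gen 11: 3 over 1. Both 1&3? yes. Contrib: -1. Sum: 0
Gen 12: crossing 3x2. Both 1&3? no. Sum: 0
Gen 13: crossing 2x3. Both 1&3? no. Sum: 0
Gen 14: 1 under 3. Both 1&3? yes. Contrib: -1. Sum: -1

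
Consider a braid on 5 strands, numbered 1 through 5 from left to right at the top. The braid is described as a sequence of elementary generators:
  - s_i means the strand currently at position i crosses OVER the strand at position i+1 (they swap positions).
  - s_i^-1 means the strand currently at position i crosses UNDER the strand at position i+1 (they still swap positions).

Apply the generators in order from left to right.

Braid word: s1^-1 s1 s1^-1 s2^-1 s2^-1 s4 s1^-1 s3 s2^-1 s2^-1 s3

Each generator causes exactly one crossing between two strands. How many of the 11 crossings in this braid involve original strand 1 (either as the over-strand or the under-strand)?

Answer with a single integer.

Gen 1: crossing 1x2. Involves strand 1? yes. Count so far: 1
Gen 2: crossing 2x1. Involves strand 1? yes. Count so far: 2
Gen 3: crossing 1x2. Involves strand 1? yes. Count so far: 3
Gen 4: crossing 1x3. Involves strand 1? yes. Count so far: 4
Gen 5: crossing 3x1. Involves strand 1? yes. Count so far: 5
Gen 6: crossing 4x5. Involves strand 1? no. Count so far: 5
Gen 7: crossing 2x1. Involves strand 1? yes. Count so far: 6
Gen 8: crossing 3x5. Involves strand 1? no. Count so far: 6
Gen 9: crossing 2x5. Involves strand 1? no. Count so far: 6
Gen 10: crossing 5x2. Involves strand 1? no. Count so far: 6
Gen 11: crossing 5x3. Involves strand 1? no. Count so far: 6

Answer: 6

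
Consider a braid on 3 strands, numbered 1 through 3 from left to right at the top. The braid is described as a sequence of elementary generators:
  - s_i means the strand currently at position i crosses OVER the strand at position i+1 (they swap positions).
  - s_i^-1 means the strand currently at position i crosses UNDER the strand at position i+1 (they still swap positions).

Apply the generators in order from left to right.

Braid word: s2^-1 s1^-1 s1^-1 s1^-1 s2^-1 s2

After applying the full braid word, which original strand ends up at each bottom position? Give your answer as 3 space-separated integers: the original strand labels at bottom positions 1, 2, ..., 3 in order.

Gen 1 (s2^-1): strand 2 crosses under strand 3. Perm now: [1 3 2]
Gen 2 (s1^-1): strand 1 crosses under strand 3. Perm now: [3 1 2]
Gen 3 (s1^-1): strand 3 crosses under strand 1. Perm now: [1 3 2]
Gen 4 (s1^-1): strand 1 crosses under strand 3. Perm now: [3 1 2]
Gen 5 (s2^-1): strand 1 crosses under strand 2. Perm now: [3 2 1]
Gen 6 (s2): strand 2 crosses over strand 1. Perm now: [3 1 2]

Answer: 3 1 2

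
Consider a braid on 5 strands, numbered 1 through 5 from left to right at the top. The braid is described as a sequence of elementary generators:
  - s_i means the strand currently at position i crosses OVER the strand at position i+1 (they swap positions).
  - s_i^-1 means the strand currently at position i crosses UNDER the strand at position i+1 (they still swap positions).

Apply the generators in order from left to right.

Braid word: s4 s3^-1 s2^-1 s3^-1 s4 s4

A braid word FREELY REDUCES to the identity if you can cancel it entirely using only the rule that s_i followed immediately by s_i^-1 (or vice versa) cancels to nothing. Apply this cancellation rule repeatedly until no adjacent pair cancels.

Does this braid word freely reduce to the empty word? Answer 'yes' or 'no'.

Answer: no

Derivation:
Gen 1 (s4): push. Stack: [s4]
Gen 2 (s3^-1): push. Stack: [s4 s3^-1]
Gen 3 (s2^-1): push. Stack: [s4 s3^-1 s2^-1]
Gen 4 (s3^-1): push. Stack: [s4 s3^-1 s2^-1 s3^-1]
Gen 5 (s4): push. Stack: [s4 s3^-1 s2^-1 s3^-1 s4]
Gen 6 (s4): push. Stack: [s4 s3^-1 s2^-1 s3^-1 s4 s4]
Reduced word: s4 s3^-1 s2^-1 s3^-1 s4 s4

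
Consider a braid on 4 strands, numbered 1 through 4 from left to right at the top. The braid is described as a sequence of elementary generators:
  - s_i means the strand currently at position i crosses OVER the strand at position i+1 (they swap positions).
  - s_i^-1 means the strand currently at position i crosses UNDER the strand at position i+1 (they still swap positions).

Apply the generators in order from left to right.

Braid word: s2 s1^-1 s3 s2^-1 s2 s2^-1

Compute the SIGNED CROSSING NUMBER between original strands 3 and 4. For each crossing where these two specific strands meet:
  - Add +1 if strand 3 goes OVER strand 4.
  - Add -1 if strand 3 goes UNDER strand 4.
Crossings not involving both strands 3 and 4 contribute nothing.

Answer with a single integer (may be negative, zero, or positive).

Answer: 0

Derivation:
Gen 1: crossing 2x3. Both 3&4? no. Sum: 0
Gen 2: crossing 1x3. Both 3&4? no. Sum: 0
Gen 3: crossing 2x4. Both 3&4? no. Sum: 0
Gen 4: crossing 1x4. Both 3&4? no. Sum: 0
Gen 5: crossing 4x1. Both 3&4? no. Sum: 0
Gen 6: crossing 1x4. Both 3&4? no. Sum: 0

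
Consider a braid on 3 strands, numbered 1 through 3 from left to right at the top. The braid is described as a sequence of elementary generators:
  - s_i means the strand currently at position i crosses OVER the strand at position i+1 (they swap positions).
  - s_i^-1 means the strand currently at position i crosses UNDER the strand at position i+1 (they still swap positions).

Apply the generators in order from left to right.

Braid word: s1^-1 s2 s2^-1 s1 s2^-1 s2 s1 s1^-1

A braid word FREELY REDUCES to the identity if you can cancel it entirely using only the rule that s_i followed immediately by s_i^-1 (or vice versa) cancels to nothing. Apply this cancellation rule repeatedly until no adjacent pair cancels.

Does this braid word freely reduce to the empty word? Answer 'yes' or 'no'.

Answer: yes

Derivation:
Gen 1 (s1^-1): push. Stack: [s1^-1]
Gen 2 (s2): push. Stack: [s1^-1 s2]
Gen 3 (s2^-1): cancels prior s2. Stack: [s1^-1]
Gen 4 (s1): cancels prior s1^-1. Stack: []
Gen 5 (s2^-1): push. Stack: [s2^-1]
Gen 6 (s2): cancels prior s2^-1. Stack: []
Gen 7 (s1): push. Stack: [s1]
Gen 8 (s1^-1): cancels prior s1. Stack: []
Reduced word: (empty)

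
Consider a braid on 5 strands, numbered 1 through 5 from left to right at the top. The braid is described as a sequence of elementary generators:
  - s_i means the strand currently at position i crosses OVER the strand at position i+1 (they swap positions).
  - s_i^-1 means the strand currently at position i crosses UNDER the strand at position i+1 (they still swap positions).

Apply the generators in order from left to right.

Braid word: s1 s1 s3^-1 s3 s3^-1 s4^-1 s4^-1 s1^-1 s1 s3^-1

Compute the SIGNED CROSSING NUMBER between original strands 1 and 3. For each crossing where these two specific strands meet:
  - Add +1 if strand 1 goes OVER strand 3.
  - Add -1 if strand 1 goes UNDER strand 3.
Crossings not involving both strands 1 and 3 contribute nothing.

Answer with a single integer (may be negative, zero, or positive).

Gen 1: crossing 1x2. Both 1&3? no. Sum: 0
Gen 2: crossing 2x1. Both 1&3? no. Sum: 0
Gen 3: crossing 3x4. Both 1&3? no. Sum: 0
Gen 4: crossing 4x3. Both 1&3? no. Sum: 0
Gen 5: crossing 3x4. Both 1&3? no. Sum: 0
Gen 6: crossing 3x5. Both 1&3? no. Sum: 0
Gen 7: crossing 5x3. Both 1&3? no. Sum: 0
Gen 8: crossing 1x2. Both 1&3? no. Sum: 0
Gen 9: crossing 2x1. Both 1&3? no. Sum: 0
Gen 10: crossing 4x3. Both 1&3? no. Sum: 0

Answer: 0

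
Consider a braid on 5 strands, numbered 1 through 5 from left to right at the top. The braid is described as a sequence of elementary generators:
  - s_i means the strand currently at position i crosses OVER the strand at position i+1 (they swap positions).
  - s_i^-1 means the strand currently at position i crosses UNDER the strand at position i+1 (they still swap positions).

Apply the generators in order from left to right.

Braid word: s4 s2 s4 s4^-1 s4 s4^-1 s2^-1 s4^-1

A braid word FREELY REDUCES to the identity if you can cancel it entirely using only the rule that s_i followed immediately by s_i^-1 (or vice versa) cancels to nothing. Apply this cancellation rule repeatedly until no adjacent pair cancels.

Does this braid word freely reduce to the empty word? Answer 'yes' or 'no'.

Gen 1 (s4): push. Stack: [s4]
Gen 2 (s2): push. Stack: [s4 s2]
Gen 3 (s4): push. Stack: [s4 s2 s4]
Gen 4 (s4^-1): cancels prior s4. Stack: [s4 s2]
Gen 5 (s4): push. Stack: [s4 s2 s4]
Gen 6 (s4^-1): cancels prior s4. Stack: [s4 s2]
Gen 7 (s2^-1): cancels prior s2. Stack: [s4]
Gen 8 (s4^-1): cancels prior s4. Stack: []
Reduced word: (empty)

Answer: yes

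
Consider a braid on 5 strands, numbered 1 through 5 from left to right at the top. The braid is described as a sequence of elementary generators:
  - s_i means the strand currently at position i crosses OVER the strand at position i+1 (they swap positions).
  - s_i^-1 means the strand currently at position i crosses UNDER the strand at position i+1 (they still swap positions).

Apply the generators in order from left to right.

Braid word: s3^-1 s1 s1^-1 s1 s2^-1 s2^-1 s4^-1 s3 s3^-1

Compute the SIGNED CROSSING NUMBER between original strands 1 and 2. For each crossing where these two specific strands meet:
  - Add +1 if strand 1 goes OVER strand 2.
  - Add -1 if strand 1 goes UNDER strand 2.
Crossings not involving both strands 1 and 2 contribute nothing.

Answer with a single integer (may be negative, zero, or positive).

Gen 1: crossing 3x4. Both 1&2? no. Sum: 0
Gen 2: 1 over 2. Both 1&2? yes. Contrib: +1. Sum: 1
Gen 3: 2 under 1. Both 1&2? yes. Contrib: +1. Sum: 2
Gen 4: 1 over 2. Both 1&2? yes. Contrib: +1. Sum: 3
Gen 5: crossing 1x4. Both 1&2? no. Sum: 3
Gen 6: crossing 4x1. Both 1&2? no. Sum: 3
Gen 7: crossing 3x5. Both 1&2? no. Sum: 3
Gen 8: crossing 4x5. Both 1&2? no. Sum: 3
Gen 9: crossing 5x4. Both 1&2? no. Sum: 3

Answer: 3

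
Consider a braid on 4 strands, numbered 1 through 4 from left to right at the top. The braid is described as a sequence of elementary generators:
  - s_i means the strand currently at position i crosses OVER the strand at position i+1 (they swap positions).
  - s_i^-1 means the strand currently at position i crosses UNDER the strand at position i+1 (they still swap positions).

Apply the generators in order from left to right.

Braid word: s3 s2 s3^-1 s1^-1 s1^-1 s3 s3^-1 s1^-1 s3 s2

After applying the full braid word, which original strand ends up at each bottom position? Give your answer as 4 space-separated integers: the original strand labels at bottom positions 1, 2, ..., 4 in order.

Answer: 4 2 1 3

Derivation:
Gen 1 (s3): strand 3 crosses over strand 4. Perm now: [1 2 4 3]
Gen 2 (s2): strand 2 crosses over strand 4. Perm now: [1 4 2 3]
Gen 3 (s3^-1): strand 2 crosses under strand 3. Perm now: [1 4 3 2]
Gen 4 (s1^-1): strand 1 crosses under strand 4. Perm now: [4 1 3 2]
Gen 5 (s1^-1): strand 4 crosses under strand 1. Perm now: [1 4 3 2]
Gen 6 (s3): strand 3 crosses over strand 2. Perm now: [1 4 2 3]
Gen 7 (s3^-1): strand 2 crosses under strand 3. Perm now: [1 4 3 2]
Gen 8 (s1^-1): strand 1 crosses under strand 4. Perm now: [4 1 3 2]
Gen 9 (s3): strand 3 crosses over strand 2. Perm now: [4 1 2 3]
Gen 10 (s2): strand 1 crosses over strand 2. Perm now: [4 2 1 3]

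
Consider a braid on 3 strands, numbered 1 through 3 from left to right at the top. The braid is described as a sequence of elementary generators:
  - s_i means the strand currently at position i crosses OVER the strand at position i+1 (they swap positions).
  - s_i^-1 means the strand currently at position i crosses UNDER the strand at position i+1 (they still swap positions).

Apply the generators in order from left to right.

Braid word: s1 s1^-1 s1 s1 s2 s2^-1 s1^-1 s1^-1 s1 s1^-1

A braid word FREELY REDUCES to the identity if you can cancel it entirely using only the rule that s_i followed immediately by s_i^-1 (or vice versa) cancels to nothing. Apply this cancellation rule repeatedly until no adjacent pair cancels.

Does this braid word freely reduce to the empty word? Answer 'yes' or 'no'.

Gen 1 (s1): push. Stack: [s1]
Gen 2 (s1^-1): cancels prior s1. Stack: []
Gen 3 (s1): push. Stack: [s1]
Gen 4 (s1): push. Stack: [s1 s1]
Gen 5 (s2): push. Stack: [s1 s1 s2]
Gen 6 (s2^-1): cancels prior s2. Stack: [s1 s1]
Gen 7 (s1^-1): cancels prior s1. Stack: [s1]
Gen 8 (s1^-1): cancels prior s1. Stack: []
Gen 9 (s1): push. Stack: [s1]
Gen 10 (s1^-1): cancels prior s1. Stack: []
Reduced word: (empty)

Answer: yes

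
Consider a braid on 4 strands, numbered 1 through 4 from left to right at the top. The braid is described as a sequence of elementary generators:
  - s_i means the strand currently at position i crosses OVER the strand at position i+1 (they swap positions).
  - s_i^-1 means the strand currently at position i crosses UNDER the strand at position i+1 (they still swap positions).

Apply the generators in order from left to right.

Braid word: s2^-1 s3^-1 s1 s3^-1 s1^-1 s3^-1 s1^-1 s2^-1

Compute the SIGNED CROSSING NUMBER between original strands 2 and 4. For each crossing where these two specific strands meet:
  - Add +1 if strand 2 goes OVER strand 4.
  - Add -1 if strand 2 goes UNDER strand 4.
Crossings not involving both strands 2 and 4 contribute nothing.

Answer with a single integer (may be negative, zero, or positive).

Gen 1: crossing 2x3. Both 2&4? no. Sum: 0
Gen 2: 2 under 4. Both 2&4? yes. Contrib: -1. Sum: -1
Gen 3: crossing 1x3. Both 2&4? no. Sum: -1
Gen 4: 4 under 2. Both 2&4? yes. Contrib: +1. Sum: 0
Gen 5: crossing 3x1. Both 2&4? no. Sum: 0
Gen 6: 2 under 4. Both 2&4? yes. Contrib: -1. Sum: -1
Gen 7: crossing 1x3. Both 2&4? no. Sum: -1
Gen 8: crossing 1x4. Both 2&4? no. Sum: -1

Answer: -1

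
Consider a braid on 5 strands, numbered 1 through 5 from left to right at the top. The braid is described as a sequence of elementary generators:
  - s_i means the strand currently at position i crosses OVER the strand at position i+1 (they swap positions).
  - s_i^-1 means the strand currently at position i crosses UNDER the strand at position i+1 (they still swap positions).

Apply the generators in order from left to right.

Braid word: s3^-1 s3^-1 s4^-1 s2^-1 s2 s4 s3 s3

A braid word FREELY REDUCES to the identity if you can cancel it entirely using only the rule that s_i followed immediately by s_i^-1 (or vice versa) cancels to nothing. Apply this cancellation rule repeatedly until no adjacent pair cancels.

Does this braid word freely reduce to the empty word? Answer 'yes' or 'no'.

Gen 1 (s3^-1): push. Stack: [s3^-1]
Gen 2 (s3^-1): push. Stack: [s3^-1 s3^-1]
Gen 3 (s4^-1): push. Stack: [s3^-1 s3^-1 s4^-1]
Gen 4 (s2^-1): push. Stack: [s3^-1 s3^-1 s4^-1 s2^-1]
Gen 5 (s2): cancels prior s2^-1. Stack: [s3^-1 s3^-1 s4^-1]
Gen 6 (s4): cancels prior s4^-1. Stack: [s3^-1 s3^-1]
Gen 7 (s3): cancels prior s3^-1. Stack: [s3^-1]
Gen 8 (s3): cancels prior s3^-1. Stack: []
Reduced word: (empty)

Answer: yes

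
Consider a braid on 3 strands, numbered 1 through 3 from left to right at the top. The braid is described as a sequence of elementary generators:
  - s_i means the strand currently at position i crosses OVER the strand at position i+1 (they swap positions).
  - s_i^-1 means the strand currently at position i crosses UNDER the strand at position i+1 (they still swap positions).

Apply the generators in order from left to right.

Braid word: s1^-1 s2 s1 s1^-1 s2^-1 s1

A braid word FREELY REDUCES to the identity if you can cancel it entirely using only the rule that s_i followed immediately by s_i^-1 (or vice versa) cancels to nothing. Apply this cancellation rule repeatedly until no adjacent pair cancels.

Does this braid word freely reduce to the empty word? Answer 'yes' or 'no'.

Gen 1 (s1^-1): push. Stack: [s1^-1]
Gen 2 (s2): push. Stack: [s1^-1 s2]
Gen 3 (s1): push. Stack: [s1^-1 s2 s1]
Gen 4 (s1^-1): cancels prior s1. Stack: [s1^-1 s2]
Gen 5 (s2^-1): cancels prior s2. Stack: [s1^-1]
Gen 6 (s1): cancels prior s1^-1. Stack: []
Reduced word: (empty)

Answer: yes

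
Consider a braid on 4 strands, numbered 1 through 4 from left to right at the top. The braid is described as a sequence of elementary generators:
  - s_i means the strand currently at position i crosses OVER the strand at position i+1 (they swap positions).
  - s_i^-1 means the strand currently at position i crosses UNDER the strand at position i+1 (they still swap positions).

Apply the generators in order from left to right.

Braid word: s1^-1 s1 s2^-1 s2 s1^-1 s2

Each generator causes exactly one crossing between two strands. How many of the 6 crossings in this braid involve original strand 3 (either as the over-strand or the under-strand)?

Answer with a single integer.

Answer: 3

Derivation:
Gen 1: crossing 1x2. Involves strand 3? no. Count so far: 0
Gen 2: crossing 2x1. Involves strand 3? no. Count so far: 0
Gen 3: crossing 2x3. Involves strand 3? yes. Count so far: 1
Gen 4: crossing 3x2. Involves strand 3? yes. Count so far: 2
Gen 5: crossing 1x2. Involves strand 3? no. Count so far: 2
Gen 6: crossing 1x3. Involves strand 3? yes. Count so far: 3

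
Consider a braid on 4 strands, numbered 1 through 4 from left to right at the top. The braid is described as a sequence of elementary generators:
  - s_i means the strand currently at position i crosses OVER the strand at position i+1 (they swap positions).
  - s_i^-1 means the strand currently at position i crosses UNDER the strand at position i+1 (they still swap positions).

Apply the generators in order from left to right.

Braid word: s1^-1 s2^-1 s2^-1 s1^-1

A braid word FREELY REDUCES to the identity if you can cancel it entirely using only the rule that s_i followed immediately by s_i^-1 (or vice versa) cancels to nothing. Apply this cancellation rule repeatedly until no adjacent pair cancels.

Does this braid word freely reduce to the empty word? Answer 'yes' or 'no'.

Answer: no

Derivation:
Gen 1 (s1^-1): push. Stack: [s1^-1]
Gen 2 (s2^-1): push. Stack: [s1^-1 s2^-1]
Gen 3 (s2^-1): push. Stack: [s1^-1 s2^-1 s2^-1]
Gen 4 (s1^-1): push. Stack: [s1^-1 s2^-1 s2^-1 s1^-1]
Reduced word: s1^-1 s2^-1 s2^-1 s1^-1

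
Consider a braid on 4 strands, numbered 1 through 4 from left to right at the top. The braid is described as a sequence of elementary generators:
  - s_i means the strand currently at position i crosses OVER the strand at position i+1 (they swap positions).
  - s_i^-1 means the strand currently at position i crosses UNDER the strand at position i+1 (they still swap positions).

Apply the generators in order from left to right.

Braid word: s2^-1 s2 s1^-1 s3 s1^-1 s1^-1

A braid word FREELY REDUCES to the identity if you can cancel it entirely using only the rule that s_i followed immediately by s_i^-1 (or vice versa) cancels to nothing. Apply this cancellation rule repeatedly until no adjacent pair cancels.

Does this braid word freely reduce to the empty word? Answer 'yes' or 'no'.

Gen 1 (s2^-1): push. Stack: [s2^-1]
Gen 2 (s2): cancels prior s2^-1. Stack: []
Gen 3 (s1^-1): push. Stack: [s1^-1]
Gen 4 (s3): push. Stack: [s1^-1 s3]
Gen 5 (s1^-1): push. Stack: [s1^-1 s3 s1^-1]
Gen 6 (s1^-1): push. Stack: [s1^-1 s3 s1^-1 s1^-1]
Reduced word: s1^-1 s3 s1^-1 s1^-1

Answer: no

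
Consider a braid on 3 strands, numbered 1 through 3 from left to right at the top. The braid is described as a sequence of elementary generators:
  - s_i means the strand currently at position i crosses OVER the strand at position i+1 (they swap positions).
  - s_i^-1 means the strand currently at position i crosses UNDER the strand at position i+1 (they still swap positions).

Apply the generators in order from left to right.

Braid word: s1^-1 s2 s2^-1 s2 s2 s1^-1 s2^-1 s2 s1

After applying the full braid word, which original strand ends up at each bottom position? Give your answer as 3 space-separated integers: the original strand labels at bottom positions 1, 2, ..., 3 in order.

Answer: 2 1 3

Derivation:
Gen 1 (s1^-1): strand 1 crosses under strand 2. Perm now: [2 1 3]
Gen 2 (s2): strand 1 crosses over strand 3. Perm now: [2 3 1]
Gen 3 (s2^-1): strand 3 crosses under strand 1. Perm now: [2 1 3]
Gen 4 (s2): strand 1 crosses over strand 3. Perm now: [2 3 1]
Gen 5 (s2): strand 3 crosses over strand 1. Perm now: [2 1 3]
Gen 6 (s1^-1): strand 2 crosses under strand 1. Perm now: [1 2 3]
Gen 7 (s2^-1): strand 2 crosses under strand 3. Perm now: [1 3 2]
Gen 8 (s2): strand 3 crosses over strand 2. Perm now: [1 2 3]
Gen 9 (s1): strand 1 crosses over strand 2. Perm now: [2 1 3]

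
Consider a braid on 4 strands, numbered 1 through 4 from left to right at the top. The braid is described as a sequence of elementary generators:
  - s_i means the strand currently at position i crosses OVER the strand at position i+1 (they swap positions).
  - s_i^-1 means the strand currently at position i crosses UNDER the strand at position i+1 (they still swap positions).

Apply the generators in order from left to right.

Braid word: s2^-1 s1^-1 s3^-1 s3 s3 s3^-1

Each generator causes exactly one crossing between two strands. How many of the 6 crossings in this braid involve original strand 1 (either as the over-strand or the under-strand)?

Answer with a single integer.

Answer: 1

Derivation:
Gen 1: crossing 2x3. Involves strand 1? no. Count so far: 0
Gen 2: crossing 1x3. Involves strand 1? yes. Count so far: 1
Gen 3: crossing 2x4. Involves strand 1? no. Count so far: 1
Gen 4: crossing 4x2. Involves strand 1? no. Count so far: 1
Gen 5: crossing 2x4. Involves strand 1? no. Count so far: 1
Gen 6: crossing 4x2. Involves strand 1? no. Count so far: 1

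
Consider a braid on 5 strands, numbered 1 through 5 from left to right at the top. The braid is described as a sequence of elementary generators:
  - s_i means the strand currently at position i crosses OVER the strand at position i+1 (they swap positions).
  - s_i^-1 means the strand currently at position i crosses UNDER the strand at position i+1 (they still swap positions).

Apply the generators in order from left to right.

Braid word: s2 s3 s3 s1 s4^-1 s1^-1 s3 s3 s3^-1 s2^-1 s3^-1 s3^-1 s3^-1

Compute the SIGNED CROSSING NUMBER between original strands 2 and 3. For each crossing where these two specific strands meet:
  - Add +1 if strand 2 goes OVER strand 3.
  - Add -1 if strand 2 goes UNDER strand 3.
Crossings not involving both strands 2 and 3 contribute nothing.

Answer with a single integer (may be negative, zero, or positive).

Answer: 2

Derivation:
Gen 1: 2 over 3. Both 2&3? yes. Contrib: +1. Sum: 1
Gen 2: crossing 2x4. Both 2&3? no. Sum: 1
Gen 3: crossing 4x2. Both 2&3? no. Sum: 1
Gen 4: crossing 1x3. Both 2&3? no. Sum: 1
Gen 5: crossing 4x5. Both 2&3? no. Sum: 1
Gen 6: crossing 3x1. Both 2&3? no. Sum: 1
Gen 7: crossing 2x5. Both 2&3? no. Sum: 1
Gen 8: crossing 5x2. Both 2&3? no. Sum: 1
Gen 9: crossing 2x5. Both 2&3? no. Sum: 1
Gen 10: crossing 3x5. Both 2&3? no. Sum: 1
Gen 11: 3 under 2. Both 2&3? yes. Contrib: +1. Sum: 2
Gen 12: 2 under 3. Both 2&3? yes. Contrib: -1. Sum: 1
Gen 13: 3 under 2. Both 2&3? yes. Contrib: +1. Sum: 2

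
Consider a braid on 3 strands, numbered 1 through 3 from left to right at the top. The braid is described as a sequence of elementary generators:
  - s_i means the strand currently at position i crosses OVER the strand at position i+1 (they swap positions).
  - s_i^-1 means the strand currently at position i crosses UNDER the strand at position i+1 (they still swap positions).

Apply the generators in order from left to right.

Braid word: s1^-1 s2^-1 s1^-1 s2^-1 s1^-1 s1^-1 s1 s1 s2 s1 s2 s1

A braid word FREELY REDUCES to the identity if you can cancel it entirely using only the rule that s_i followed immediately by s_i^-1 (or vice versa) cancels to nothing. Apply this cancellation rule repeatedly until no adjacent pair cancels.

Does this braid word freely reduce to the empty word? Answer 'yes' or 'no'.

Answer: yes

Derivation:
Gen 1 (s1^-1): push. Stack: [s1^-1]
Gen 2 (s2^-1): push. Stack: [s1^-1 s2^-1]
Gen 3 (s1^-1): push. Stack: [s1^-1 s2^-1 s1^-1]
Gen 4 (s2^-1): push. Stack: [s1^-1 s2^-1 s1^-1 s2^-1]
Gen 5 (s1^-1): push. Stack: [s1^-1 s2^-1 s1^-1 s2^-1 s1^-1]
Gen 6 (s1^-1): push. Stack: [s1^-1 s2^-1 s1^-1 s2^-1 s1^-1 s1^-1]
Gen 7 (s1): cancels prior s1^-1. Stack: [s1^-1 s2^-1 s1^-1 s2^-1 s1^-1]
Gen 8 (s1): cancels prior s1^-1. Stack: [s1^-1 s2^-1 s1^-1 s2^-1]
Gen 9 (s2): cancels prior s2^-1. Stack: [s1^-1 s2^-1 s1^-1]
Gen 10 (s1): cancels prior s1^-1. Stack: [s1^-1 s2^-1]
Gen 11 (s2): cancels prior s2^-1. Stack: [s1^-1]
Gen 12 (s1): cancels prior s1^-1. Stack: []
Reduced word: (empty)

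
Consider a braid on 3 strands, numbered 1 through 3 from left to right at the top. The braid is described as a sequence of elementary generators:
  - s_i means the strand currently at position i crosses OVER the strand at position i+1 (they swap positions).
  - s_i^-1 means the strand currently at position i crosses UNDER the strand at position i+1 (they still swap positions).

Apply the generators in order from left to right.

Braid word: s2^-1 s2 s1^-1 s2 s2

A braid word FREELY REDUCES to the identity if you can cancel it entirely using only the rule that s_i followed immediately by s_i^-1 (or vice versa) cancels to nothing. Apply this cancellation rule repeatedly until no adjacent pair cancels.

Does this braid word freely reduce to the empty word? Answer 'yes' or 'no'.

Answer: no

Derivation:
Gen 1 (s2^-1): push. Stack: [s2^-1]
Gen 2 (s2): cancels prior s2^-1. Stack: []
Gen 3 (s1^-1): push. Stack: [s1^-1]
Gen 4 (s2): push. Stack: [s1^-1 s2]
Gen 5 (s2): push. Stack: [s1^-1 s2 s2]
Reduced word: s1^-1 s2 s2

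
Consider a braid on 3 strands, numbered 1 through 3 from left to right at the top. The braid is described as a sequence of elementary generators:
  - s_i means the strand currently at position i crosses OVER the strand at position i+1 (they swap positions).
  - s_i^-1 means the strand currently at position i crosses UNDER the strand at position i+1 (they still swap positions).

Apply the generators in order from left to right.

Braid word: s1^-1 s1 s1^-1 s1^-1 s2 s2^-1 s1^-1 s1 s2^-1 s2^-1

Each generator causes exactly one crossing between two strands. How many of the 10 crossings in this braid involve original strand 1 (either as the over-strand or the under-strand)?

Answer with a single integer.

Answer: 6

Derivation:
Gen 1: crossing 1x2. Involves strand 1? yes. Count so far: 1
Gen 2: crossing 2x1. Involves strand 1? yes. Count so far: 2
Gen 3: crossing 1x2. Involves strand 1? yes. Count so far: 3
Gen 4: crossing 2x1. Involves strand 1? yes. Count so far: 4
Gen 5: crossing 2x3. Involves strand 1? no. Count so far: 4
Gen 6: crossing 3x2. Involves strand 1? no. Count so far: 4
Gen 7: crossing 1x2. Involves strand 1? yes. Count so far: 5
Gen 8: crossing 2x1. Involves strand 1? yes. Count so far: 6
Gen 9: crossing 2x3. Involves strand 1? no. Count so far: 6
Gen 10: crossing 3x2. Involves strand 1? no. Count so far: 6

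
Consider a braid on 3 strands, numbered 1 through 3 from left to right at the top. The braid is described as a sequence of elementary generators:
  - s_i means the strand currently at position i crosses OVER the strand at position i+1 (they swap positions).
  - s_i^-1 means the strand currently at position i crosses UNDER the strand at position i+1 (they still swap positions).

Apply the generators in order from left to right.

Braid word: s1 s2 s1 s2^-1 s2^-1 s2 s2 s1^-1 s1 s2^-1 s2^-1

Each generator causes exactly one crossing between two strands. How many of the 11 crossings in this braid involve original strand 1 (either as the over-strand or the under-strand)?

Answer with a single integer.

Gen 1: crossing 1x2. Involves strand 1? yes. Count so far: 1
Gen 2: crossing 1x3. Involves strand 1? yes. Count so far: 2
Gen 3: crossing 2x3. Involves strand 1? no. Count so far: 2
Gen 4: crossing 2x1. Involves strand 1? yes. Count so far: 3
Gen 5: crossing 1x2. Involves strand 1? yes. Count so far: 4
Gen 6: crossing 2x1. Involves strand 1? yes. Count so far: 5
Gen 7: crossing 1x2. Involves strand 1? yes. Count so far: 6
Gen 8: crossing 3x2. Involves strand 1? no. Count so far: 6
Gen 9: crossing 2x3. Involves strand 1? no. Count so far: 6
Gen 10: crossing 2x1. Involves strand 1? yes. Count so far: 7
Gen 11: crossing 1x2. Involves strand 1? yes. Count so far: 8

Answer: 8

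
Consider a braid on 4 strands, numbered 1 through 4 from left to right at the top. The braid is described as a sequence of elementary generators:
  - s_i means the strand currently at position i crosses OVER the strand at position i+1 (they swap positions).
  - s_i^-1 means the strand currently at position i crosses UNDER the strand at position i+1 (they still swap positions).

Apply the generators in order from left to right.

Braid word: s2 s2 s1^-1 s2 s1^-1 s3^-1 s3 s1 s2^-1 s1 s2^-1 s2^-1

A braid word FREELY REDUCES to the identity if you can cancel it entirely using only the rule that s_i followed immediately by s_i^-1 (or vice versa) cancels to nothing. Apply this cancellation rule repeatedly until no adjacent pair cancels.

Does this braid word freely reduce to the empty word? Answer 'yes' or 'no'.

Answer: yes

Derivation:
Gen 1 (s2): push. Stack: [s2]
Gen 2 (s2): push. Stack: [s2 s2]
Gen 3 (s1^-1): push. Stack: [s2 s2 s1^-1]
Gen 4 (s2): push. Stack: [s2 s2 s1^-1 s2]
Gen 5 (s1^-1): push. Stack: [s2 s2 s1^-1 s2 s1^-1]
Gen 6 (s3^-1): push. Stack: [s2 s2 s1^-1 s2 s1^-1 s3^-1]
Gen 7 (s3): cancels prior s3^-1. Stack: [s2 s2 s1^-1 s2 s1^-1]
Gen 8 (s1): cancels prior s1^-1. Stack: [s2 s2 s1^-1 s2]
Gen 9 (s2^-1): cancels prior s2. Stack: [s2 s2 s1^-1]
Gen 10 (s1): cancels prior s1^-1. Stack: [s2 s2]
Gen 11 (s2^-1): cancels prior s2. Stack: [s2]
Gen 12 (s2^-1): cancels prior s2. Stack: []
Reduced word: (empty)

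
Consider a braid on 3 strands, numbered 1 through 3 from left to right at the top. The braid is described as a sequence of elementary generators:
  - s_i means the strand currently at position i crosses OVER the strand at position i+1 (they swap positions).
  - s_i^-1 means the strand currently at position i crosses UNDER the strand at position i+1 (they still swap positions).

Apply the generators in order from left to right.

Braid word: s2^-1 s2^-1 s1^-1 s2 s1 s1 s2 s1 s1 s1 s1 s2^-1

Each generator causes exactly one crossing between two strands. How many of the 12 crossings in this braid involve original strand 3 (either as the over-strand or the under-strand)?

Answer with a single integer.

Answer: 7

Derivation:
Gen 1: crossing 2x3. Involves strand 3? yes. Count so far: 1
Gen 2: crossing 3x2. Involves strand 3? yes. Count so far: 2
Gen 3: crossing 1x2. Involves strand 3? no. Count so far: 2
Gen 4: crossing 1x3. Involves strand 3? yes. Count so far: 3
Gen 5: crossing 2x3. Involves strand 3? yes. Count so far: 4
Gen 6: crossing 3x2. Involves strand 3? yes. Count so far: 5
Gen 7: crossing 3x1. Involves strand 3? yes. Count so far: 6
Gen 8: crossing 2x1. Involves strand 3? no. Count so far: 6
Gen 9: crossing 1x2. Involves strand 3? no. Count so far: 6
Gen 10: crossing 2x1. Involves strand 3? no. Count so far: 6
Gen 11: crossing 1x2. Involves strand 3? no. Count so far: 6
Gen 12: crossing 1x3. Involves strand 3? yes. Count so far: 7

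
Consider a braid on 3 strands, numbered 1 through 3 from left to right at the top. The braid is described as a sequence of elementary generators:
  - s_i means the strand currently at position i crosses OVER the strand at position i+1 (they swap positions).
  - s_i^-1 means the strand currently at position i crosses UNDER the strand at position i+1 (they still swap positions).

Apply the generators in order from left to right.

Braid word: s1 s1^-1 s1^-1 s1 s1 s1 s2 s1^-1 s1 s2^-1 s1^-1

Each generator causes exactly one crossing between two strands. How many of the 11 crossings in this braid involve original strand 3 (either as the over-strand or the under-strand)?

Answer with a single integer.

Gen 1: crossing 1x2. Involves strand 3? no. Count so far: 0
Gen 2: crossing 2x1. Involves strand 3? no. Count so far: 0
Gen 3: crossing 1x2. Involves strand 3? no. Count so far: 0
Gen 4: crossing 2x1. Involves strand 3? no. Count so far: 0
Gen 5: crossing 1x2. Involves strand 3? no. Count so far: 0
Gen 6: crossing 2x1. Involves strand 3? no. Count so far: 0
Gen 7: crossing 2x3. Involves strand 3? yes. Count so far: 1
Gen 8: crossing 1x3. Involves strand 3? yes. Count so far: 2
Gen 9: crossing 3x1. Involves strand 3? yes. Count so far: 3
Gen 10: crossing 3x2. Involves strand 3? yes. Count so far: 4
Gen 11: crossing 1x2. Involves strand 3? no. Count so far: 4

Answer: 4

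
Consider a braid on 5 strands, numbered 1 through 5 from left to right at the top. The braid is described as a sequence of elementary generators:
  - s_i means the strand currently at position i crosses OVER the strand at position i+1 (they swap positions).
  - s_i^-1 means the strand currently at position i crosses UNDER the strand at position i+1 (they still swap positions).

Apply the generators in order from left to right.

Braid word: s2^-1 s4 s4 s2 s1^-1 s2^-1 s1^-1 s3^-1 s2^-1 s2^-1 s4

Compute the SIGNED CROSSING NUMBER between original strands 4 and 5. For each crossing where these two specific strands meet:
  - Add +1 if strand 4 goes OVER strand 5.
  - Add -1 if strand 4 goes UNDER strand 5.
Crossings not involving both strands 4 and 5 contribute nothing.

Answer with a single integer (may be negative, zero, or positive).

Answer: 0

Derivation:
Gen 1: crossing 2x3. Both 4&5? no. Sum: 0
Gen 2: 4 over 5. Both 4&5? yes. Contrib: +1. Sum: 1
Gen 3: 5 over 4. Both 4&5? yes. Contrib: -1. Sum: 0
Gen 4: crossing 3x2. Both 4&5? no. Sum: 0
Gen 5: crossing 1x2. Both 4&5? no. Sum: 0
Gen 6: crossing 1x3. Both 4&5? no. Sum: 0
Gen 7: crossing 2x3. Both 4&5? no. Sum: 0
Gen 8: crossing 1x4. Both 4&5? no. Sum: 0
Gen 9: crossing 2x4. Both 4&5? no. Sum: 0
Gen 10: crossing 4x2. Both 4&5? no. Sum: 0
Gen 11: crossing 1x5. Both 4&5? no. Sum: 0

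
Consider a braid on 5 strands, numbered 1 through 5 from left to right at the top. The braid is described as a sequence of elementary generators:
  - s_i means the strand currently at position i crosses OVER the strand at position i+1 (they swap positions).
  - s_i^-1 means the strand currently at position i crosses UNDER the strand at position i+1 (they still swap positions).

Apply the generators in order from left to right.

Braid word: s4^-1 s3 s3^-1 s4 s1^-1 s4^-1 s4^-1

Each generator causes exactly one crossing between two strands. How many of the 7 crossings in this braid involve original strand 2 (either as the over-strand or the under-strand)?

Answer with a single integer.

Answer: 1

Derivation:
Gen 1: crossing 4x5. Involves strand 2? no. Count so far: 0
Gen 2: crossing 3x5. Involves strand 2? no. Count so far: 0
Gen 3: crossing 5x3. Involves strand 2? no. Count so far: 0
Gen 4: crossing 5x4. Involves strand 2? no. Count so far: 0
Gen 5: crossing 1x2. Involves strand 2? yes. Count so far: 1
Gen 6: crossing 4x5. Involves strand 2? no. Count so far: 1
Gen 7: crossing 5x4. Involves strand 2? no. Count so far: 1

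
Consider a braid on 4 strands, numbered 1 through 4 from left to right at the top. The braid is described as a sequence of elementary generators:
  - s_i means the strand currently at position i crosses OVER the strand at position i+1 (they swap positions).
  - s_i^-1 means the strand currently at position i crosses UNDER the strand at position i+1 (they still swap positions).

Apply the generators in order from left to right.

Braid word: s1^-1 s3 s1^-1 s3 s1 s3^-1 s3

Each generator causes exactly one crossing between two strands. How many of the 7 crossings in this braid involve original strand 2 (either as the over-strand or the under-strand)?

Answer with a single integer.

Gen 1: crossing 1x2. Involves strand 2? yes. Count so far: 1
Gen 2: crossing 3x4. Involves strand 2? no. Count so far: 1
Gen 3: crossing 2x1. Involves strand 2? yes. Count so far: 2
Gen 4: crossing 4x3. Involves strand 2? no. Count so far: 2
Gen 5: crossing 1x2. Involves strand 2? yes. Count so far: 3
Gen 6: crossing 3x4. Involves strand 2? no. Count so far: 3
Gen 7: crossing 4x3. Involves strand 2? no. Count so far: 3

Answer: 3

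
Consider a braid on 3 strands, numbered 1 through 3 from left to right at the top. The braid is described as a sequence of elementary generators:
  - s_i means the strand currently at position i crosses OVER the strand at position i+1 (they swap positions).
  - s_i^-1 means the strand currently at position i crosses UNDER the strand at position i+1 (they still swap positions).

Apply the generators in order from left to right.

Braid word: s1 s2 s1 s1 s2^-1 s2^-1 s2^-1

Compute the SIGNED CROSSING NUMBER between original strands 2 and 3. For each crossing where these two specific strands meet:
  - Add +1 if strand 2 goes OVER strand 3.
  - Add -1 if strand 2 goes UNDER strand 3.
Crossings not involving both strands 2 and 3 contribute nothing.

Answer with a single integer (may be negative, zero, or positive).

Gen 1: crossing 1x2. Both 2&3? no. Sum: 0
Gen 2: crossing 1x3. Both 2&3? no. Sum: 0
Gen 3: 2 over 3. Both 2&3? yes. Contrib: +1. Sum: 1
Gen 4: 3 over 2. Both 2&3? yes. Contrib: -1. Sum: 0
Gen 5: crossing 3x1. Both 2&3? no. Sum: 0
Gen 6: crossing 1x3. Both 2&3? no. Sum: 0
Gen 7: crossing 3x1. Both 2&3? no. Sum: 0

Answer: 0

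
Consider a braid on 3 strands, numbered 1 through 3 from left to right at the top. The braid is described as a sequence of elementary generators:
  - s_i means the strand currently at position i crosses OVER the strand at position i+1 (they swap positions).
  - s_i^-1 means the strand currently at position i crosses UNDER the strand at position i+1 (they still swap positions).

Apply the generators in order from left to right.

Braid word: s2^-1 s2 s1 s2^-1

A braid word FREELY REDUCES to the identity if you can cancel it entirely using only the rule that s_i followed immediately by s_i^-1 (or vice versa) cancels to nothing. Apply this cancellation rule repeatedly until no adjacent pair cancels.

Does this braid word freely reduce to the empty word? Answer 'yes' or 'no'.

Answer: no

Derivation:
Gen 1 (s2^-1): push. Stack: [s2^-1]
Gen 2 (s2): cancels prior s2^-1. Stack: []
Gen 3 (s1): push. Stack: [s1]
Gen 4 (s2^-1): push. Stack: [s1 s2^-1]
Reduced word: s1 s2^-1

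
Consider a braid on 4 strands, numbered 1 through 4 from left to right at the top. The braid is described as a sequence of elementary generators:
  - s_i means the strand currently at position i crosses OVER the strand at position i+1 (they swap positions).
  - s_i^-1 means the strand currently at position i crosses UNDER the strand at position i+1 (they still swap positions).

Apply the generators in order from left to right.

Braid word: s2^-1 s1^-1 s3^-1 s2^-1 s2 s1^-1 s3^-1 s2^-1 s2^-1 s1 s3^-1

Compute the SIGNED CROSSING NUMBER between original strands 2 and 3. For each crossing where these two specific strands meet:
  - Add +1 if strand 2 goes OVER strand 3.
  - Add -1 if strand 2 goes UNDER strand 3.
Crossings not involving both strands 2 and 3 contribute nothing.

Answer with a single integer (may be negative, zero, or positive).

Gen 1: 2 under 3. Both 2&3? yes. Contrib: -1. Sum: -1
Gen 2: crossing 1x3. Both 2&3? no. Sum: -1
Gen 3: crossing 2x4. Both 2&3? no. Sum: -1
Gen 4: crossing 1x4. Both 2&3? no. Sum: -1
Gen 5: crossing 4x1. Both 2&3? no. Sum: -1
Gen 6: crossing 3x1. Both 2&3? no. Sum: -1
Gen 7: crossing 4x2. Both 2&3? no. Sum: -1
Gen 8: 3 under 2. Both 2&3? yes. Contrib: +1. Sum: 0
Gen 9: 2 under 3. Both 2&3? yes. Contrib: -1. Sum: -1
Gen 10: crossing 1x3. Both 2&3? no. Sum: -1
Gen 11: crossing 2x4. Both 2&3? no. Sum: -1

Answer: -1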